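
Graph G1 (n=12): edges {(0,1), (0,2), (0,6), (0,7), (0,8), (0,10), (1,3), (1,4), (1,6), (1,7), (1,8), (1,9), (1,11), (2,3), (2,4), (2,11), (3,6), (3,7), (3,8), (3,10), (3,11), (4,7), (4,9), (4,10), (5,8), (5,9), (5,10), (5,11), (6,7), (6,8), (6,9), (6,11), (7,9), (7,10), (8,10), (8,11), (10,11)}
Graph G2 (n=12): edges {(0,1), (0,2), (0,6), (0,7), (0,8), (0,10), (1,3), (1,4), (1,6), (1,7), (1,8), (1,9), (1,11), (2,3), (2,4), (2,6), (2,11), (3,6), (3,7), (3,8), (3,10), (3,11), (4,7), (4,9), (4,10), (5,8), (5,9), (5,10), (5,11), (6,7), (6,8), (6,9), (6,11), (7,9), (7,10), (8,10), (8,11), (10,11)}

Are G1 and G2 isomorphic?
No, not isomorphic

The graphs are NOT isomorphic.

Counting edges: G1 has 37 edge(s); G2 has 38 edge(s).
Edge count is an isomorphism invariant (a bijection on vertices induces a bijection on edges), so differing edge counts rule out isomorphism.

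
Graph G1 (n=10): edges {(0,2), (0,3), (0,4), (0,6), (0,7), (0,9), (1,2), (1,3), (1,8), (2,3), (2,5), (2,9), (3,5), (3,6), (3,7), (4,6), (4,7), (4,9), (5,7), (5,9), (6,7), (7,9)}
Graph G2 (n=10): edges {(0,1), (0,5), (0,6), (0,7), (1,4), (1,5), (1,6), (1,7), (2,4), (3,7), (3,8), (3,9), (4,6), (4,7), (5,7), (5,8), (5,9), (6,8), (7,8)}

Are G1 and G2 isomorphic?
No, not isomorphic

The graphs are NOT isomorphic.

Degrees in G1: deg(0)=6, deg(1)=3, deg(2)=5, deg(3)=6, deg(4)=4, deg(5)=4, deg(6)=4, deg(7)=6, deg(8)=1, deg(9)=5.
Sorted degree sequence of G1: [6, 6, 6, 5, 5, 4, 4, 4, 3, 1].
Degrees in G2: deg(0)=4, deg(1)=5, deg(2)=1, deg(3)=3, deg(4)=4, deg(5)=5, deg(6)=4, deg(7)=6, deg(8)=4, deg(9)=2.
Sorted degree sequence of G2: [6, 5, 5, 4, 4, 4, 4, 3, 2, 1].
The (sorted) degree sequence is an isomorphism invariant, so since G1 and G2 have different degree sequences they cannot be isomorphic.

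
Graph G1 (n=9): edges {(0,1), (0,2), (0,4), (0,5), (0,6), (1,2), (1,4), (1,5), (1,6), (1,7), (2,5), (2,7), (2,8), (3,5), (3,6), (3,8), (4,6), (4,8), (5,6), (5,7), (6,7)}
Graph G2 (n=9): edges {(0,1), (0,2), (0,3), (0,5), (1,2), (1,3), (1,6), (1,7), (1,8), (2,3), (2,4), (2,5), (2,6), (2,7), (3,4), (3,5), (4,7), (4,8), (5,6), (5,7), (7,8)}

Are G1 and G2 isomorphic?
No, not isomorphic

The graphs are NOT isomorphic.

Degrees in G1: deg(0)=5, deg(1)=6, deg(2)=5, deg(3)=3, deg(4)=4, deg(5)=6, deg(6)=6, deg(7)=4, deg(8)=3.
Sorted degree sequence of G1: [6, 6, 6, 5, 5, 4, 4, 3, 3].
Degrees in G2: deg(0)=4, deg(1)=6, deg(2)=7, deg(3)=5, deg(4)=4, deg(5)=5, deg(6)=3, deg(7)=5, deg(8)=3.
Sorted degree sequence of G2: [7, 6, 5, 5, 5, 4, 4, 3, 3].
The (sorted) degree sequence is an isomorphism invariant, so since G1 and G2 have different degree sequences they cannot be isomorphic.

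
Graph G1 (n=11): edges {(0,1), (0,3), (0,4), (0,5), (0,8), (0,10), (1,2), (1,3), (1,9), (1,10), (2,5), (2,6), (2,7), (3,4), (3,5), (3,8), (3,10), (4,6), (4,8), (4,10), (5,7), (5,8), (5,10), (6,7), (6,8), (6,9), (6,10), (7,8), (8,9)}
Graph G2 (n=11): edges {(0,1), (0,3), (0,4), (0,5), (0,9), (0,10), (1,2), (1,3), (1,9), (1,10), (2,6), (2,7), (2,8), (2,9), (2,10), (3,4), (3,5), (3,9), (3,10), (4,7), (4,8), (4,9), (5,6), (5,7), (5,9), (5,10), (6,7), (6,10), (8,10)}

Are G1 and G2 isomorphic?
Yes, isomorphic

The graphs are isomorphic.
One valid mapping φ: V(G1) → V(G2): 0→3, 1→4, 2→7, 3→0, 4→1, 5→5, 6→2, 7→6, 8→10, 9→8, 10→9

Verify φ preserves adjacency — for each edge of G1, its image is an edge of G2:
  (0,1) → (φ(0),φ(1)) = (3,4) ∈ E(G2) ✓
  (0,3) → (φ(0),φ(3)) = (0,3) ∈ E(G2) ✓
  (0,4) → (φ(0),φ(4)) = (1,3) ∈ E(G2) ✓
  (0,5) → (φ(0),φ(5)) = (3,5) ∈ E(G2) ✓
  (0,8) → (φ(0),φ(8)) = (3,10) ∈ E(G2) ✓
  (0,10) → (φ(0),φ(10)) = (3,9) ∈ E(G2) ✓
  (1,2) → (φ(1),φ(2)) = (4,7) ∈ E(G2) ✓
  (1,3) → (φ(1),φ(3)) = (0,4) ∈ E(G2) ✓
  (1,9) → (φ(1),φ(9)) = (4,8) ∈ E(G2) ✓
  (1,10) → (φ(1),φ(10)) = (4,9) ∈ E(G2) ✓
  (2,5) → (φ(2),φ(5)) = (5,7) ∈ E(G2) ✓
  (2,6) → (φ(2),φ(6)) = (2,7) ∈ E(G2) ✓
  (2,7) → (φ(2),φ(7)) = (6,7) ∈ E(G2) ✓
  (3,4) → (φ(3),φ(4)) = (0,1) ∈ E(G2) ✓
  (3,5) → (φ(3),φ(5)) = (0,5) ∈ E(G2) ✓
  (3,8) → (φ(3),φ(8)) = (0,10) ∈ E(G2) ✓
  (3,10) → (φ(3),φ(10)) = (0,9) ∈ E(G2) ✓
  (4,6) → (φ(4),φ(6)) = (1,2) ∈ E(G2) ✓
  (4,8) → (φ(4),φ(8)) = (1,10) ∈ E(G2) ✓
  (4,10) → (φ(4),φ(10)) = (1,9) ∈ E(G2) ✓
  (5,7) → (φ(5),φ(7)) = (5,6) ∈ E(G2) ✓
  (5,8) → (φ(5),φ(8)) = (5,10) ∈ E(G2) ✓
  (5,10) → (φ(5),φ(10)) = (5,9) ∈ E(G2) ✓
  (6,7) → (φ(6),φ(7)) = (2,6) ∈ E(G2) ✓
  (6,8) → (φ(6),φ(8)) = (2,10) ∈ E(G2) ✓
  (6,9) → (φ(6),φ(9)) = (2,8) ∈ E(G2) ✓
  (6,10) → (φ(6),φ(10)) = (2,9) ∈ E(G2) ✓
  (7,8) → (φ(7),φ(8)) = (6,10) ∈ E(G2) ✓
  (8,9) → (φ(8),φ(9)) = (8,10) ∈ E(G2) ✓
All 29 edges of G1 map to edges of G2, and |E(G1)| = |E(G2)| = 29, so φ is a bijection on edges as well as vertices. Hence G1 ≅ G2.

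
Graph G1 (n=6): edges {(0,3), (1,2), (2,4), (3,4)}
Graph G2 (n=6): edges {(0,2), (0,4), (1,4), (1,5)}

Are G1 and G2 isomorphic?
Yes, isomorphic

The graphs are isomorphic.
One valid mapping φ: V(G1) → V(G2): 0→2, 1→5, 2→1, 3→0, 4→4, 5→3

Verify φ preserves adjacency — for each edge of G1, its image is an edge of G2:
  (0,3) → (φ(0),φ(3)) = (0,2) ∈ E(G2) ✓
  (1,2) → (φ(1),φ(2)) = (1,5) ∈ E(G2) ✓
  (2,4) → (φ(2),φ(4)) = (1,4) ∈ E(G2) ✓
  (3,4) → (φ(3),φ(4)) = (0,4) ∈ E(G2) ✓
All 4 edges of G1 map to edges of G2, and |E(G1)| = |E(G2)| = 4, so φ is a bijection on edges as well as vertices. Hence G1 ≅ G2.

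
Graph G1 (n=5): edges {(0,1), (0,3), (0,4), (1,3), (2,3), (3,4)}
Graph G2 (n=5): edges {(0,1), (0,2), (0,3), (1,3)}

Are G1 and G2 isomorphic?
No, not isomorphic

The graphs are NOT isomorphic.

Degrees in G1: deg(0)=3, deg(1)=2, deg(2)=1, deg(3)=4, deg(4)=2.
Sorted degree sequence of G1: [4, 3, 2, 2, 1].
Degrees in G2: deg(0)=3, deg(1)=2, deg(2)=1, deg(3)=2, deg(4)=0.
Sorted degree sequence of G2: [3, 2, 2, 1, 0].
The (sorted) degree sequence is an isomorphism invariant, so since G1 and G2 have different degree sequences they cannot be isomorphic.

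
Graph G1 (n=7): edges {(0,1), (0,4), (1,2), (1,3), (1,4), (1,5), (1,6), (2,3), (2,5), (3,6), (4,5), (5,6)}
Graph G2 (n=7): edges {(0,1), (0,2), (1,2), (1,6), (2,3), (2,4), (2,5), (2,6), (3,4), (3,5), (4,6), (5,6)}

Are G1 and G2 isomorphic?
Yes, isomorphic

The graphs are isomorphic.
One valid mapping φ: V(G1) → V(G2): 0→0, 1→2, 2→5, 3→3, 4→1, 5→6, 6→4

Verify φ preserves adjacency — for each edge of G1, its image is an edge of G2:
  (0,1) → (φ(0),φ(1)) = (0,2) ∈ E(G2) ✓
  (0,4) → (φ(0),φ(4)) = (0,1) ∈ E(G2) ✓
  (1,2) → (φ(1),φ(2)) = (2,5) ∈ E(G2) ✓
  (1,3) → (φ(1),φ(3)) = (2,3) ∈ E(G2) ✓
  (1,4) → (φ(1),φ(4)) = (1,2) ∈ E(G2) ✓
  (1,5) → (φ(1),φ(5)) = (2,6) ∈ E(G2) ✓
  (1,6) → (φ(1),φ(6)) = (2,4) ∈ E(G2) ✓
  (2,3) → (φ(2),φ(3)) = (3,5) ∈ E(G2) ✓
  (2,5) → (φ(2),φ(5)) = (5,6) ∈ E(G2) ✓
  (3,6) → (φ(3),φ(6)) = (3,4) ∈ E(G2) ✓
  (4,5) → (φ(4),φ(5)) = (1,6) ∈ E(G2) ✓
  (5,6) → (φ(5),φ(6)) = (4,6) ∈ E(G2) ✓
All 12 edges of G1 map to edges of G2, and |E(G1)| = |E(G2)| = 12, so φ is a bijection on edges as well as vertices. Hence G1 ≅ G2.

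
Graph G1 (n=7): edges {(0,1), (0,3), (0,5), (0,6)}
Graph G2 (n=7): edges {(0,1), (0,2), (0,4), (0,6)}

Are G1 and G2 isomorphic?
Yes, isomorphic

The graphs are isomorphic.
One valid mapping φ: V(G1) → V(G2): 0→0, 1→6, 2→5, 3→2, 4→3, 5→4, 6→1

Verify φ preserves adjacency — for each edge of G1, its image is an edge of G2:
  (0,1) → (φ(0),φ(1)) = (0,6) ∈ E(G2) ✓
  (0,3) → (φ(0),φ(3)) = (0,2) ∈ E(G2) ✓
  (0,5) → (φ(0),φ(5)) = (0,4) ∈ E(G2) ✓
  (0,6) → (φ(0),φ(6)) = (0,1) ∈ E(G2) ✓
All 4 edges of G1 map to edges of G2, and |E(G1)| = |E(G2)| = 4, so φ is a bijection on edges as well as vertices. Hence G1 ≅ G2.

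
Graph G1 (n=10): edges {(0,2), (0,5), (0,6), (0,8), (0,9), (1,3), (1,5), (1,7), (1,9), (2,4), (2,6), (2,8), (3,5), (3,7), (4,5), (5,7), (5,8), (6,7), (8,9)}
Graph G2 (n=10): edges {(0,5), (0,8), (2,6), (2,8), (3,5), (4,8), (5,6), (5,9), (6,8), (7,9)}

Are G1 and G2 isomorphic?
No, not isomorphic

The graphs are NOT isomorphic.

Connected components of G1: 1 component(s) with vertex sets [[0, 1, 2, 3, 4, 5, 6, 7, 8, 9]], sizes [10].
Connected components of G2: 2 component(s) with vertex sets [[1], [0, 2, 3, 4, 5, 6, 7, 8, 9]], sizes [1, 9].
The number of connected components (and the multiset of component sizes) is an isomorphism invariant — an isomorphism maps each component of G1 bijectively onto a component of G2. Since G1 has 1 component(s) and G2 has 2, they cannot be isomorphic.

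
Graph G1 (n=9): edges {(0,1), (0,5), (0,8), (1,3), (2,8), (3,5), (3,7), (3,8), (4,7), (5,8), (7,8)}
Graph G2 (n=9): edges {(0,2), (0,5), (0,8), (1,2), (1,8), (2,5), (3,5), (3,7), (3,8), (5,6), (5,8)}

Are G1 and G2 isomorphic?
Yes, isomorphic

The graphs are isomorphic.
One valid mapping φ: V(G1) → V(G2): 0→2, 1→1, 2→6, 3→8, 4→7, 5→0, 6→4, 7→3, 8→5

Verify φ preserves adjacency — for each edge of G1, its image is an edge of G2:
  (0,1) → (φ(0),φ(1)) = (1,2) ∈ E(G2) ✓
  (0,5) → (φ(0),φ(5)) = (0,2) ∈ E(G2) ✓
  (0,8) → (φ(0),φ(8)) = (2,5) ∈ E(G2) ✓
  (1,3) → (φ(1),φ(3)) = (1,8) ∈ E(G2) ✓
  (2,8) → (φ(2),φ(8)) = (5,6) ∈ E(G2) ✓
  (3,5) → (φ(3),φ(5)) = (0,8) ∈ E(G2) ✓
  (3,7) → (φ(3),φ(7)) = (3,8) ∈ E(G2) ✓
  (3,8) → (φ(3),φ(8)) = (5,8) ∈ E(G2) ✓
  (4,7) → (φ(4),φ(7)) = (3,7) ∈ E(G2) ✓
  (5,8) → (φ(5),φ(8)) = (0,5) ∈ E(G2) ✓
  (7,8) → (φ(7),φ(8)) = (3,5) ∈ E(G2) ✓
All 11 edges of G1 map to edges of G2, and |E(G1)| = |E(G2)| = 11, so φ is a bijection on edges as well as vertices. Hence G1 ≅ G2.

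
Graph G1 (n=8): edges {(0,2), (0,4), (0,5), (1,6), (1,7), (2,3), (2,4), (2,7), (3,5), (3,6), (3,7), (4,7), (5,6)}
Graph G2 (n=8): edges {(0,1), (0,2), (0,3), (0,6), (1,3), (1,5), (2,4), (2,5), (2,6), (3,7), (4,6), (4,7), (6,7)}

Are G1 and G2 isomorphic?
Yes, isomorphic

The graphs are isomorphic.
One valid mapping φ: V(G1) → V(G2): 0→7, 1→5, 2→6, 3→0, 4→4, 5→3, 6→1, 7→2

Verify φ preserves adjacency — for each edge of G1, its image is an edge of G2:
  (0,2) → (φ(0),φ(2)) = (6,7) ∈ E(G2) ✓
  (0,4) → (φ(0),φ(4)) = (4,7) ∈ E(G2) ✓
  (0,5) → (φ(0),φ(5)) = (3,7) ∈ E(G2) ✓
  (1,6) → (φ(1),φ(6)) = (1,5) ∈ E(G2) ✓
  (1,7) → (φ(1),φ(7)) = (2,5) ∈ E(G2) ✓
  (2,3) → (φ(2),φ(3)) = (0,6) ∈ E(G2) ✓
  (2,4) → (φ(2),φ(4)) = (4,6) ∈ E(G2) ✓
  (2,7) → (φ(2),φ(7)) = (2,6) ∈ E(G2) ✓
  (3,5) → (φ(3),φ(5)) = (0,3) ∈ E(G2) ✓
  (3,6) → (φ(3),φ(6)) = (0,1) ∈ E(G2) ✓
  (3,7) → (φ(3),φ(7)) = (0,2) ∈ E(G2) ✓
  (4,7) → (φ(4),φ(7)) = (2,4) ∈ E(G2) ✓
  (5,6) → (φ(5),φ(6)) = (1,3) ∈ E(G2) ✓
All 13 edges of G1 map to edges of G2, and |E(G1)| = |E(G2)| = 13, so φ is a bijection on edges as well as vertices. Hence G1 ≅ G2.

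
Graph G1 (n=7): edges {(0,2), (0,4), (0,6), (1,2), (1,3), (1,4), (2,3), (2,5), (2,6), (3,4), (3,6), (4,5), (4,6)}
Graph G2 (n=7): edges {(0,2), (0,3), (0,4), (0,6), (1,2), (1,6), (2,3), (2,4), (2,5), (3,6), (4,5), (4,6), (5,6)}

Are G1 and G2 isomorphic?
Yes, isomorphic

The graphs are isomorphic.
One valid mapping φ: V(G1) → V(G2): 0→5, 1→3, 2→2, 3→0, 4→6, 5→1, 6→4

Verify φ preserves adjacency — for each edge of G1, its image is an edge of G2:
  (0,2) → (φ(0),φ(2)) = (2,5) ∈ E(G2) ✓
  (0,4) → (φ(0),φ(4)) = (5,6) ∈ E(G2) ✓
  (0,6) → (φ(0),φ(6)) = (4,5) ∈ E(G2) ✓
  (1,2) → (φ(1),φ(2)) = (2,3) ∈ E(G2) ✓
  (1,3) → (φ(1),φ(3)) = (0,3) ∈ E(G2) ✓
  (1,4) → (φ(1),φ(4)) = (3,6) ∈ E(G2) ✓
  (2,3) → (φ(2),φ(3)) = (0,2) ∈ E(G2) ✓
  (2,5) → (φ(2),φ(5)) = (1,2) ∈ E(G2) ✓
  (2,6) → (φ(2),φ(6)) = (2,4) ∈ E(G2) ✓
  (3,4) → (φ(3),φ(4)) = (0,6) ∈ E(G2) ✓
  (3,6) → (φ(3),φ(6)) = (0,4) ∈ E(G2) ✓
  (4,5) → (φ(4),φ(5)) = (1,6) ∈ E(G2) ✓
  (4,6) → (φ(4),φ(6)) = (4,6) ∈ E(G2) ✓
All 13 edges of G1 map to edges of G2, and |E(G1)| = |E(G2)| = 13, so φ is a bijection on edges as well as vertices. Hence G1 ≅ G2.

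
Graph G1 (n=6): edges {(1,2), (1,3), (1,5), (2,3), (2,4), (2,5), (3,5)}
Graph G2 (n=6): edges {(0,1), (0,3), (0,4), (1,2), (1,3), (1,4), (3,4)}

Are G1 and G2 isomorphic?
Yes, isomorphic

The graphs are isomorphic.
One valid mapping φ: V(G1) → V(G2): 0→5, 1→3, 2→1, 3→0, 4→2, 5→4

Verify φ preserves adjacency — for each edge of G1, its image is an edge of G2:
  (1,2) → (φ(1),φ(2)) = (1,3) ∈ E(G2) ✓
  (1,3) → (φ(1),φ(3)) = (0,3) ∈ E(G2) ✓
  (1,5) → (φ(1),φ(5)) = (3,4) ∈ E(G2) ✓
  (2,3) → (φ(2),φ(3)) = (0,1) ∈ E(G2) ✓
  (2,4) → (φ(2),φ(4)) = (1,2) ∈ E(G2) ✓
  (2,5) → (φ(2),φ(5)) = (1,4) ∈ E(G2) ✓
  (3,5) → (φ(3),φ(5)) = (0,4) ∈ E(G2) ✓
All 7 edges of G1 map to edges of G2, and |E(G1)| = |E(G2)| = 7, so φ is a bijection on edges as well as vertices. Hence G1 ≅ G2.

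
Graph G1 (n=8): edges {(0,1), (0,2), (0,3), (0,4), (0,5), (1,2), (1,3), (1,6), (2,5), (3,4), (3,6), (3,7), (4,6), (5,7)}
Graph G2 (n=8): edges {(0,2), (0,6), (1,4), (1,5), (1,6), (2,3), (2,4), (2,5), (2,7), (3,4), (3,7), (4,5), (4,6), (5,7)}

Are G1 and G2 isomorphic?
Yes, isomorphic

The graphs are isomorphic.
One valid mapping φ: V(G1) → V(G2): 0→4, 1→5, 2→1, 3→2, 4→3, 5→6, 6→7, 7→0

Verify φ preserves adjacency — for each edge of G1, its image is an edge of G2:
  (0,1) → (φ(0),φ(1)) = (4,5) ∈ E(G2) ✓
  (0,2) → (φ(0),φ(2)) = (1,4) ∈ E(G2) ✓
  (0,3) → (φ(0),φ(3)) = (2,4) ∈ E(G2) ✓
  (0,4) → (φ(0),φ(4)) = (3,4) ∈ E(G2) ✓
  (0,5) → (φ(0),φ(5)) = (4,6) ∈ E(G2) ✓
  (1,2) → (φ(1),φ(2)) = (1,5) ∈ E(G2) ✓
  (1,3) → (φ(1),φ(3)) = (2,5) ∈ E(G2) ✓
  (1,6) → (φ(1),φ(6)) = (5,7) ∈ E(G2) ✓
  (2,5) → (φ(2),φ(5)) = (1,6) ∈ E(G2) ✓
  (3,4) → (φ(3),φ(4)) = (2,3) ∈ E(G2) ✓
  (3,6) → (φ(3),φ(6)) = (2,7) ∈ E(G2) ✓
  (3,7) → (φ(3),φ(7)) = (0,2) ∈ E(G2) ✓
  (4,6) → (φ(4),φ(6)) = (3,7) ∈ E(G2) ✓
  (5,7) → (φ(5),φ(7)) = (0,6) ∈ E(G2) ✓
All 14 edges of G1 map to edges of G2, and |E(G1)| = |E(G2)| = 14, so φ is a bijection on edges as well as vertices. Hence G1 ≅ G2.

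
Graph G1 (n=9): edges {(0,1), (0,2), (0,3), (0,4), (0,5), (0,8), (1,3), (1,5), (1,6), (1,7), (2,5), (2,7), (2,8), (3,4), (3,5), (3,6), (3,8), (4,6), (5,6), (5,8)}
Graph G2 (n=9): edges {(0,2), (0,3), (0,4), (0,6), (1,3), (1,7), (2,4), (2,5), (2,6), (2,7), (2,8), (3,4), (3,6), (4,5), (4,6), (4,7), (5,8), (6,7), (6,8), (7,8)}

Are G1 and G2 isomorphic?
Yes, isomorphic

The graphs are isomorphic.
One valid mapping φ: V(G1) → V(G2): 0→4, 1→7, 2→3, 3→2, 4→5, 5→6, 6→8, 7→1, 8→0

Verify φ preserves adjacency — for each edge of G1, its image is an edge of G2:
  (0,1) → (φ(0),φ(1)) = (4,7) ∈ E(G2) ✓
  (0,2) → (φ(0),φ(2)) = (3,4) ∈ E(G2) ✓
  (0,3) → (φ(0),φ(3)) = (2,4) ∈ E(G2) ✓
  (0,4) → (φ(0),φ(4)) = (4,5) ∈ E(G2) ✓
  (0,5) → (φ(0),φ(5)) = (4,6) ∈ E(G2) ✓
  (0,8) → (φ(0),φ(8)) = (0,4) ∈ E(G2) ✓
  (1,3) → (φ(1),φ(3)) = (2,7) ∈ E(G2) ✓
  (1,5) → (φ(1),φ(5)) = (6,7) ∈ E(G2) ✓
  (1,6) → (φ(1),φ(6)) = (7,8) ∈ E(G2) ✓
  (1,7) → (φ(1),φ(7)) = (1,7) ∈ E(G2) ✓
  (2,5) → (φ(2),φ(5)) = (3,6) ∈ E(G2) ✓
  (2,7) → (φ(2),φ(7)) = (1,3) ∈ E(G2) ✓
  (2,8) → (φ(2),φ(8)) = (0,3) ∈ E(G2) ✓
  (3,4) → (φ(3),φ(4)) = (2,5) ∈ E(G2) ✓
  (3,5) → (φ(3),φ(5)) = (2,6) ∈ E(G2) ✓
  (3,6) → (φ(3),φ(6)) = (2,8) ∈ E(G2) ✓
  (3,8) → (φ(3),φ(8)) = (0,2) ∈ E(G2) ✓
  (4,6) → (φ(4),φ(6)) = (5,8) ∈ E(G2) ✓
  (5,6) → (φ(5),φ(6)) = (6,8) ∈ E(G2) ✓
  (5,8) → (φ(5),φ(8)) = (0,6) ∈ E(G2) ✓
All 20 edges of G1 map to edges of G2, and |E(G1)| = |E(G2)| = 20, so φ is a bijection on edges as well as vertices. Hence G1 ≅ G2.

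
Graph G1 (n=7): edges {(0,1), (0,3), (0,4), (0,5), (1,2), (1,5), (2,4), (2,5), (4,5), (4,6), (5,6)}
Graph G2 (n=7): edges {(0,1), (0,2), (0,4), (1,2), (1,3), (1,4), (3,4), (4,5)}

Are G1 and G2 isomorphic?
No, not isomorphic

The graphs are NOT isomorphic.

Connected components of G1: 1 component(s) with vertex sets [[0, 1, 2, 3, 4, 5, 6]], sizes [7].
Connected components of G2: 2 component(s) with vertex sets [[6], [0, 1, 2, 3, 4, 5]], sizes [1, 6].
The number of connected components (and the multiset of component sizes) is an isomorphism invariant — an isomorphism maps each component of G1 bijectively onto a component of G2. Since G1 has 1 component(s) and G2 has 2, they cannot be isomorphic.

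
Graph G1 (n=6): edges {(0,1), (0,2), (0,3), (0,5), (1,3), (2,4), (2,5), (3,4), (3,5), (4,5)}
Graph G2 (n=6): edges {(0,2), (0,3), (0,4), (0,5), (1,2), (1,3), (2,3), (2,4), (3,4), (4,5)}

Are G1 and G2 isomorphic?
No, not isomorphic

The graphs are NOT isomorphic.

Degrees in G1: deg(0)=4, deg(1)=2, deg(2)=3, deg(3)=4, deg(4)=3, deg(5)=4.
Sorted degree sequence of G1: [4, 4, 4, 3, 3, 2].
Degrees in G2: deg(0)=4, deg(1)=2, deg(2)=4, deg(3)=4, deg(4)=4, deg(5)=2.
Sorted degree sequence of G2: [4, 4, 4, 4, 2, 2].
The (sorted) degree sequence is an isomorphism invariant, so since G1 and G2 have different degree sequences they cannot be isomorphic.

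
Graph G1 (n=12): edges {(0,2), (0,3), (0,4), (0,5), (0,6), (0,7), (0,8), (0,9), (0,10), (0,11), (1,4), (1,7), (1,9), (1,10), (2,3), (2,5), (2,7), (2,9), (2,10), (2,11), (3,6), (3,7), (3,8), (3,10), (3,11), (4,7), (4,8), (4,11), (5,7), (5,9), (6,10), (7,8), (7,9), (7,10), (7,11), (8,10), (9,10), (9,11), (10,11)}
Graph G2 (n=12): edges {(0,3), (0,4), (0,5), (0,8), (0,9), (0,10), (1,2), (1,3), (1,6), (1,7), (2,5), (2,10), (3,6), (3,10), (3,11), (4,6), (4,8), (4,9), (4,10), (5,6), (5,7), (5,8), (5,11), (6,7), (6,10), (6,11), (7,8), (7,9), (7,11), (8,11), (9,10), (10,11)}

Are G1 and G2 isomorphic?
No, not isomorphic

The graphs are NOT isomorphic.

Counting triangles (3-cliques): G1 has 54, G2 has 21.
Triangle count is an isomorphism invariant, so differing triangle counts rule out isomorphism.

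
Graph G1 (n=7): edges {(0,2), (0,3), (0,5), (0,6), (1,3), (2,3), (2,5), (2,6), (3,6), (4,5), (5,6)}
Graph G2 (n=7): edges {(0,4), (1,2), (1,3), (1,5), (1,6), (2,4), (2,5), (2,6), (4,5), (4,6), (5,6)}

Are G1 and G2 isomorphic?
Yes, isomorphic

The graphs are isomorphic.
One valid mapping φ: V(G1) → V(G2): 0→5, 1→3, 2→2, 3→1, 4→0, 5→4, 6→6

Verify φ preserves adjacency — for each edge of G1, its image is an edge of G2:
  (0,2) → (φ(0),φ(2)) = (2,5) ∈ E(G2) ✓
  (0,3) → (φ(0),φ(3)) = (1,5) ∈ E(G2) ✓
  (0,5) → (φ(0),φ(5)) = (4,5) ∈ E(G2) ✓
  (0,6) → (φ(0),φ(6)) = (5,6) ∈ E(G2) ✓
  (1,3) → (φ(1),φ(3)) = (1,3) ∈ E(G2) ✓
  (2,3) → (φ(2),φ(3)) = (1,2) ∈ E(G2) ✓
  (2,5) → (φ(2),φ(5)) = (2,4) ∈ E(G2) ✓
  (2,6) → (φ(2),φ(6)) = (2,6) ∈ E(G2) ✓
  (3,6) → (φ(3),φ(6)) = (1,6) ∈ E(G2) ✓
  (4,5) → (φ(4),φ(5)) = (0,4) ∈ E(G2) ✓
  (5,6) → (φ(5),φ(6)) = (4,6) ∈ E(G2) ✓
All 11 edges of G1 map to edges of G2, and |E(G1)| = |E(G2)| = 11, so φ is a bijection on edges as well as vertices. Hence G1 ≅ G2.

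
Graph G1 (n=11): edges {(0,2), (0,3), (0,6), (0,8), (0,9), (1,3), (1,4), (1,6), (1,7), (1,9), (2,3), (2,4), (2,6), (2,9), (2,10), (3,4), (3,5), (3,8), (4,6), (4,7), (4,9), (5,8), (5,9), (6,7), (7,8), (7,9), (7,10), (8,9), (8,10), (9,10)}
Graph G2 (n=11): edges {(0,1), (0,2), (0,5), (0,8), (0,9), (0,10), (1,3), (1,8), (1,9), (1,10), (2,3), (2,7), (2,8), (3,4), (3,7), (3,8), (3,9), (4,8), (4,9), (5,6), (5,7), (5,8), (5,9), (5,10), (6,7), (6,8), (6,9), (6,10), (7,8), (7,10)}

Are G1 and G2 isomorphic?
Yes, isomorphic

The graphs are isomorphic.
One valid mapping φ: V(G1) → V(G2): 0→1, 1→6, 2→0, 3→9, 4→5, 5→4, 6→10, 7→7, 8→3, 9→8, 10→2

Verify φ preserves adjacency — for each edge of G1, its image is an edge of G2:
  (0,2) → (φ(0),φ(2)) = (0,1) ∈ E(G2) ✓
  (0,3) → (φ(0),φ(3)) = (1,9) ∈ E(G2) ✓
  (0,6) → (φ(0),φ(6)) = (1,10) ∈ E(G2) ✓
  (0,8) → (φ(0),φ(8)) = (1,3) ∈ E(G2) ✓
  (0,9) → (φ(0),φ(9)) = (1,8) ∈ E(G2) ✓
  (1,3) → (φ(1),φ(3)) = (6,9) ∈ E(G2) ✓
  (1,4) → (φ(1),φ(4)) = (5,6) ∈ E(G2) ✓
  (1,6) → (φ(1),φ(6)) = (6,10) ∈ E(G2) ✓
  (1,7) → (φ(1),φ(7)) = (6,7) ∈ E(G2) ✓
  (1,9) → (φ(1),φ(9)) = (6,8) ∈ E(G2) ✓
  (2,3) → (φ(2),φ(3)) = (0,9) ∈ E(G2) ✓
  (2,4) → (φ(2),φ(4)) = (0,5) ∈ E(G2) ✓
  (2,6) → (φ(2),φ(6)) = (0,10) ∈ E(G2) ✓
  (2,9) → (φ(2),φ(9)) = (0,8) ∈ E(G2) ✓
  (2,10) → (φ(2),φ(10)) = (0,2) ∈ E(G2) ✓
  (3,4) → (φ(3),φ(4)) = (5,9) ∈ E(G2) ✓
  (3,5) → (φ(3),φ(5)) = (4,9) ∈ E(G2) ✓
  (3,8) → (φ(3),φ(8)) = (3,9) ∈ E(G2) ✓
  (4,6) → (φ(4),φ(6)) = (5,10) ∈ E(G2) ✓
  (4,7) → (φ(4),φ(7)) = (5,7) ∈ E(G2) ✓
  (4,9) → (φ(4),φ(9)) = (5,8) ∈ E(G2) ✓
  (5,8) → (φ(5),φ(8)) = (3,4) ∈ E(G2) ✓
  (5,9) → (φ(5),φ(9)) = (4,8) ∈ E(G2) ✓
  (6,7) → (φ(6),φ(7)) = (7,10) ∈ E(G2) ✓
  (7,8) → (φ(7),φ(8)) = (3,7) ∈ E(G2) ✓
  (7,9) → (φ(7),φ(9)) = (7,8) ∈ E(G2) ✓
  (7,10) → (φ(7),φ(10)) = (2,7) ∈ E(G2) ✓
  (8,9) → (φ(8),φ(9)) = (3,8) ∈ E(G2) ✓
  (8,10) → (φ(8),φ(10)) = (2,3) ∈ E(G2) ✓
  (9,10) → (φ(9),φ(10)) = (2,8) ∈ E(G2) ✓
All 30 edges of G1 map to edges of G2, and |E(G1)| = |E(G2)| = 30, so φ is a bijection on edges as well as vertices. Hence G1 ≅ G2.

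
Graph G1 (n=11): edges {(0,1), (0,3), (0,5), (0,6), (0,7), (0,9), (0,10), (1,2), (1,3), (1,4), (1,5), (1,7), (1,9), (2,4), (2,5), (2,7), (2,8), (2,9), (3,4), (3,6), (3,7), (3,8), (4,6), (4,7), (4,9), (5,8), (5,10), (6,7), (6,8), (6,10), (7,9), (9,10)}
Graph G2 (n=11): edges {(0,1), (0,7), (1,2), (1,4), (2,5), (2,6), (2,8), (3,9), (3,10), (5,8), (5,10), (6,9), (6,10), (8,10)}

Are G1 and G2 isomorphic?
No, not isomorphic

The graphs are NOT isomorphic.

Counting triangles (3-cliques): G1 has 30, G2 has 2.
Triangle count is an isomorphism invariant, so differing triangle counts rule out isomorphism.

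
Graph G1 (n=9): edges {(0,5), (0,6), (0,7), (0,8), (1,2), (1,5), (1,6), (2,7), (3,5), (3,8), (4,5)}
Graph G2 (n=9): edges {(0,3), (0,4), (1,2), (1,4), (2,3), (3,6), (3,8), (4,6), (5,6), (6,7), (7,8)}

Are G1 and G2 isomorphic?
Yes, isomorphic

The graphs are isomorphic.
One valid mapping φ: V(G1) → V(G2): 0→3, 1→4, 2→1, 3→7, 4→5, 5→6, 6→0, 7→2, 8→8

Verify φ preserves adjacency — for each edge of G1, its image is an edge of G2:
  (0,5) → (φ(0),φ(5)) = (3,6) ∈ E(G2) ✓
  (0,6) → (φ(0),φ(6)) = (0,3) ∈ E(G2) ✓
  (0,7) → (φ(0),φ(7)) = (2,3) ∈ E(G2) ✓
  (0,8) → (φ(0),φ(8)) = (3,8) ∈ E(G2) ✓
  (1,2) → (φ(1),φ(2)) = (1,4) ∈ E(G2) ✓
  (1,5) → (φ(1),φ(5)) = (4,6) ∈ E(G2) ✓
  (1,6) → (φ(1),φ(6)) = (0,4) ∈ E(G2) ✓
  (2,7) → (φ(2),φ(7)) = (1,2) ∈ E(G2) ✓
  (3,5) → (φ(3),φ(5)) = (6,7) ∈ E(G2) ✓
  (3,8) → (φ(3),φ(8)) = (7,8) ∈ E(G2) ✓
  (4,5) → (φ(4),φ(5)) = (5,6) ∈ E(G2) ✓
All 11 edges of G1 map to edges of G2, and |E(G1)| = |E(G2)| = 11, so φ is a bijection on edges as well as vertices. Hence G1 ≅ G2.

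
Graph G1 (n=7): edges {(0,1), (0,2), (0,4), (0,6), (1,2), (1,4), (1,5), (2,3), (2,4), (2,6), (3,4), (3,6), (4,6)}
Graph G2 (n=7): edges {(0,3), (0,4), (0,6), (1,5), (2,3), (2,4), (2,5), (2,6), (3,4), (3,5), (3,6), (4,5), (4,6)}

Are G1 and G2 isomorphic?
Yes, isomorphic

The graphs are isomorphic.
One valid mapping φ: V(G1) → V(G2): 0→2, 1→5, 2→4, 3→0, 4→3, 5→1, 6→6

Verify φ preserves adjacency — for each edge of G1, its image is an edge of G2:
  (0,1) → (φ(0),φ(1)) = (2,5) ∈ E(G2) ✓
  (0,2) → (φ(0),φ(2)) = (2,4) ∈ E(G2) ✓
  (0,4) → (φ(0),φ(4)) = (2,3) ∈ E(G2) ✓
  (0,6) → (φ(0),φ(6)) = (2,6) ∈ E(G2) ✓
  (1,2) → (φ(1),φ(2)) = (4,5) ∈ E(G2) ✓
  (1,4) → (φ(1),φ(4)) = (3,5) ∈ E(G2) ✓
  (1,5) → (φ(1),φ(5)) = (1,5) ∈ E(G2) ✓
  (2,3) → (φ(2),φ(3)) = (0,4) ∈ E(G2) ✓
  (2,4) → (φ(2),φ(4)) = (3,4) ∈ E(G2) ✓
  (2,6) → (φ(2),φ(6)) = (4,6) ∈ E(G2) ✓
  (3,4) → (φ(3),φ(4)) = (0,3) ∈ E(G2) ✓
  (3,6) → (φ(3),φ(6)) = (0,6) ∈ E(G2) ✓
  (4,6) → (φ(4),φ(6)) = (3,6) ∈ E(G2) ✓
All 13 edges of G1 map to edges of G2, and |E(G1)| = |E(G2)| = 13, so φ is a bijection on edges as well as vertices. Hence G1 ≅ G2.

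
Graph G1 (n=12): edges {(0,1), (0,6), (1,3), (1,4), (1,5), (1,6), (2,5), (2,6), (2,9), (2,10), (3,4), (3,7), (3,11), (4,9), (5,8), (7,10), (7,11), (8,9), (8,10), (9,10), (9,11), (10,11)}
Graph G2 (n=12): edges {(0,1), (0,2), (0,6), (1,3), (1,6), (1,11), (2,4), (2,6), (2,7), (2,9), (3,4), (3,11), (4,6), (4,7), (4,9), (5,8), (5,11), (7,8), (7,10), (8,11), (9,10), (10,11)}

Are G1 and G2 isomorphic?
Yes, isomorphic

The graphs are isomorphic.
One valid mapping φ: V(G1) → V(G2): 0→5, 1→11, 2→7, 3→1, 4→3, 5→10, 6→8, 7→0, 8→9, 9→4, 10→2, 11→6

Verify φ preserves adjacency — for each edge of G1, its image is an edge of G2:
  (0,1) → (φ(0),φ(1)) = (5,11) ∈ E(G2) ✓
  (0,6) → (φ(0),φ(6)) = (5,8) ∈ E(G2) ✓
  (1,3) → (φ(1),φ(3)) = (1,11) ∈ E(G2) ✓
  (1,4) → (φ(1),φ(4)) = (3,11) ∈ E(G2) ✓
  (1,5) → (φ(1),φ(5)) = (10,11) ∈ E(G2) ✓
  (1,6) → (φ(1),φ(6)) = (8,11) ∈ E(G2) ✓
  (2,5) → (φ(2),φ(5)) = (7,10) ∈ E(G2) ✓
  (2,6) → (φ(2),φ(6)) = (7,8) ∈ E(G2) ✓
  (2,9) → (φ(2),φ(9)) = (4,7) ∈ E(G2) ✓
  (2,10) → (φ(2),φ(10)) = (2,7) ∈ E(G2) ✓
  (3,4) → (φ(3),φ(4)) = (1,3) ∈ E(G2) ✓
  (3,7) → (φ(3),φ(7)) = (0,1) ∈ E(G2) ✓
  (3,11) → (φ(3),φ(11)) = (1,6) ∈ E(G2) ✓
  (4,9) → (φ(4),φ(9)) = (3,4) ∈ E(G2) ✓
  (5,8) → (φ(5),φ(8)) = (9,10) ∈ E(G2) ✓
  (7,10) → (φ(7),φ(10)) = (0,2) ∈ E(G2) ✓
  (7,11) → (φ(7),φ(11)) = (0,6) ∈ E(G2) ✓
  (8,9) → (φ(8),φ(9)) = (4,9) ∈ E(G2) ✓
  (8,10) → (φ(8),φ(10)) = (2,9) ∈ E(G2) ✓
  (9,10) → (φ(9),φ(10)) = (2,4) ∈ E(G2) ✓
  (9,11) → (φ(9),φ(11)) = (4,6) ∈ E(G2) ✓
  (10,11) → (φ(10),φ(11)) = (2,6) ∈ E(G2) ✓
All 22 edges of G1 map to edges of G2, and |E(G1)| = |E(G2)| = 22, so φ is a bijection on edges as well as vertices. Hence G1 ≅ G2.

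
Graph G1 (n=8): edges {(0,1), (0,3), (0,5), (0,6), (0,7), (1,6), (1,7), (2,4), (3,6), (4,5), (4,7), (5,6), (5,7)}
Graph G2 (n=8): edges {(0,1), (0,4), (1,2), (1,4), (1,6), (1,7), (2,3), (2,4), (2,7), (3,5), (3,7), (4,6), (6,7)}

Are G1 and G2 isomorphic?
Yes, isomorphic

The graphs are isomorphic.
One valid mapping φ: V(G1) → V(G2): 0→1, 1→6, 2→5, 3→0, 4→3, 5→2, 6→4, 7→7

Verify φ preserves adjacency — for each edge of G1, its image is an edge of G2:
  (0,1) → (φ(0),φ(1)) = (1,6) ∈ E(G2) ✓
  (0,3) → (φ(0),φ(3)) = (0,1) ∈ E(G2) ✓
  (0,5) → (φ(0),φ(5)) = (1,2) ∈ E(G2) ✓
  (0,6) → (φ(0),φ(6)) = (1,4) ∈ E(G2) ✓
  (0,7) → (φ(0),φ(7)) = (1,7) ∈ E(G2) ✓
  (1,6) → (φ(1),φ(6)) = (4,6) ∈ E(G2) ✓
  (1,7) → (φ(1),φ(7)) = (6,7) ∈ E(G2) ✓
  (2,4) → (φ(2),φ(4)) = (3,5) ∈ E(G2) ✓
  (3,6) → (φ(3),φ(6)) = (0,4) ∈ E(G2) ✓
  (4,5) → (φ(4),φ(5)) = (2,3) ∈ E(G2) ✓
  (4,7) → (φ(4),φ(7)) = (3,7) ∈ E(G2) ✓
  (5,6) → (φ(5),φ(6)) = (2,4) ∈ E(G2) ✓
  (5,7) → (φ(5),φ(7)) = (2,7) ∈ E(G2) ✓
All 13 edges of G1 map to edges of G2, and |E(G1)| = |E(G2)| = 13, so φ is a bijection on edges as well as vertices. Hence G1 ≅ G2.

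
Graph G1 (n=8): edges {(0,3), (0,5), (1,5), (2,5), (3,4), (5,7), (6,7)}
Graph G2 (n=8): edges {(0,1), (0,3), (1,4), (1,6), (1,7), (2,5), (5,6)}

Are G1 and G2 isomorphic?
Yes, isomorphic

The graphs are isomorphic.
One valid mapping φ: V(G1) → V(G2): 0→6, 1→4, 2→7, 3→5, 4→2, 5→1, 6→3, 7→0

Verify φ preserves adjacency — for each edge of G1, its image is an edge of G2:
  (0,3) → (φ(0),φ(3)) = (5,6) ∈ E(G2) ✓
  (0,5) → (φ(0),φ(5)) = (1,6) ∈ E(G2) ✓
  (1,5) → (φ(1),φ(5)) = (1,4) ∈ E(G2) ✓
  (2,5) → (φ(2),φ(5)) = (1,7) ∈ E(G2) ✓
  (3,4) → (φ(3),φ(4)) = (2,5) ∈ E(G2) ✓
  (5,7) → (φ(5),φ(7)) = (0,1) ∈ E(G2) ✓
  (6,7) → (φ(6),φ(7)) = (0,3) ∈ E(G2) ✓
All 7 edges of G1 map to edges of G2, and |E(G1)| = |E(G2)| = 7, so φ is a bijection on edges as well as vertices. Hence G1 ≅ G2.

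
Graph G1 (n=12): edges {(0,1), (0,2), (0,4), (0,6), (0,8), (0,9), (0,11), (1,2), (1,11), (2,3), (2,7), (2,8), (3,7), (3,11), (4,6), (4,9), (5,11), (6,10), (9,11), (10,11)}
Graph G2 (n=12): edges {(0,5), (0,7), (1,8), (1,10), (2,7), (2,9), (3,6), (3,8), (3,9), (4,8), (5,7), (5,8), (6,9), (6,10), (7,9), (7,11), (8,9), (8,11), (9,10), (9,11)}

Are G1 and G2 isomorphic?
Yes, isomorphic

The graphs are isomorphic.
One valid mapping φ: V(G1) → V(G2): 0→9, 1→11, 2→7, 3→5, 4→6, 5→4, 6→10, 7→0, 8→2, 9→3, 10→1, 11→8

Verify φ preserves adjacency — for each edge of G1, its image is an edge of G2:
  (0,1) → (φ(0),φ(1)) = (9,11) ∈ E(G2) ✓
  (0,2) → (φ(0),φ(2)) = (7,9) ∈ E(G2) ✓
  (0,4) → (φ(0),φ(4)) = (6,9) ∈ E(G2) ✓
  (0,6) → (φ(0),φ(6)) = (9,10) ∈ E(G2) ✓
  (0,8) → (φ(0),φ(8)) = (2,9) ∈ E(G2) ✓
  (0,9) → (φ(0),φ(9)) = (3,9) ∈ E(G2) ✓
  (0,11) → (φ(0),φ(11)) = (8,9) ∈ E(G2) ✓
  (1,2) → (φ(1),φ(2)) = (7,11) ∈ E(G2) ✓
  (1,11) → (φ(1),φ(11)) = (8,11) ∈ E(G2) ✓
  (2,3) → (φ(2),φ(3)) = (5,7) ∈ E(G2) ✓
  (2,7) → (φ(2),φ(7)) = (0,7) ∈ E(G2) ✓
  (2,8) → (φ(2),φ(8)) = (2,7) ∈ E(G2) ✓
  (3,7) → (φ(3),φ(7)) = (0,5) ∈ E(G2) ✓
  (3,11) → (φ(3),φ(11)) = (5,8) ∈ E(G2) ✓
  (4,6) → (φ(4),φ(6)) = (6,10) ∈ E(G2) ✓
  (4,9) → (φ(4),φ(9)) = (3,6) ∈ E(G2) ✓
  (5,11) → (φ(5),φ(11)) = (4,8) ∈ E(G2) ✓
  (6,10) → (φ(6),φ(10)) = (1,10) ∈ E(G2) ✓
  (9,11) → (φ(9),φ(11)) = (3,8) ∈ E(G2) ✓
  (10,11) → (φ(10),φ(11)) = (1,8) ∈ E(G2) ✓
All 20 edges of G1 map to edges of G2, and |E(G1)| = |E(G2)| = 20, so φ is a bijection on edges as well as vertices. Hence G1 ≅ G2.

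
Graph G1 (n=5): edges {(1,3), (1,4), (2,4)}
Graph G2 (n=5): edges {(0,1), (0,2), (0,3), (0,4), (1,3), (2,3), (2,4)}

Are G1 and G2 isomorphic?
No, not isomorphic

The graphs are NOT isomorphic.

Counting triangles (3-cliques): G1 has 0, G2 has 3.
Triangle count is an isomorphism invariant, so differing triangle counts rule out isomorphism.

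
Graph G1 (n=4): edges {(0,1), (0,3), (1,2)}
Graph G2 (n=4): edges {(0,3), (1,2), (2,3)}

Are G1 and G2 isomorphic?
Yes, isomorphic

The graphs are isomorphic.
One valid mapping φ: V(G1) → V(G2): 0→3, 1→2, 2→1, 3→0

Verify φ preserves adjacency — for each edge of G1, its image is an edge of G2:
  (0,1) → (φ(0),φ(1)) = (2,3) ∈ E(G2) ✓
  (0,3) → (φ(0),φ(3)) = (0,3) ∈ E(G2) ✓
  (1,2) → (φ(1),φ(2)) = (1,2) ∈ E(G2) ✓
All 3 edges of G1 map to edges of G2, and |E(G1)| = |E(G2)| = 3, so φ is a bijection on edges as well as vertices. Hence G1 ≅ G2.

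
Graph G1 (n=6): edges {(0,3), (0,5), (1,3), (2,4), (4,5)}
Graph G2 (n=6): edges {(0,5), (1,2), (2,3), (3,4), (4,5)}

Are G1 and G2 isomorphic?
Yes, isomorphic

The graphs are isomorphic.
One valid mapping φ: V(G1) → V(G2): 0→4, 1→0, 2→1, 3→5, 4→2, 5→3

Verify φ preserves adjacency — for each edge of G1, its image is an edge of G2:
  (0,3) → (φ(0),φ(3)) = (4,5) ∈ E(G2) ✓
  (0,5) → (φ(0),φ(5)) = (3,4) ∈ E(G2) ✓
  (1,3) → (φ(1),φ(3)) = (0,5) ∈ E(G2) ✓
  (2,4) → (φ(2),φ(4)) = (1,2) ∈ E(G2) ✓
  (4,5) → (φ(4),φ(5)) = (2,3) ∈ E(G2) ✓
All 5 edges of G1 map to edges of G2, and |E(G1)| = |E(G2)| = 5, so φ is a bijection on edges as well as vertices. Hence G1 ≅ G2.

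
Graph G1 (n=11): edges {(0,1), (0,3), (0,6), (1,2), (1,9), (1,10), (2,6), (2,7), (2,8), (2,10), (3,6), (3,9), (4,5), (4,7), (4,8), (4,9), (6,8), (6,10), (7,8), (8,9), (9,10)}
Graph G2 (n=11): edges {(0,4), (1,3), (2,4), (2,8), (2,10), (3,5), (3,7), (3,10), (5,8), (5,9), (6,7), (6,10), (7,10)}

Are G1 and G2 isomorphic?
No, not isomorphic

The graphs are NOT isomorphic.

Counting triangles (3-cliques): G1 has 8, G2 has 2.
Triangle count is an isomorphism invariant, so differing triangle counts rule out isomorphism.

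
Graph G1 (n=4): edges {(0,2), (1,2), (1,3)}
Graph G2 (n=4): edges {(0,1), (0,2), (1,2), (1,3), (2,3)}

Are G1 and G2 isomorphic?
No, not isomorphic

The graphs are NOT isomorphic.

Counting edges: G1 has 3 edge(s); G2 has 5 edge(s).
Edge count is an isomorphism invariant (a bijection on vertices induces a bijection on edges), so differing edge counts rule out isomorphism.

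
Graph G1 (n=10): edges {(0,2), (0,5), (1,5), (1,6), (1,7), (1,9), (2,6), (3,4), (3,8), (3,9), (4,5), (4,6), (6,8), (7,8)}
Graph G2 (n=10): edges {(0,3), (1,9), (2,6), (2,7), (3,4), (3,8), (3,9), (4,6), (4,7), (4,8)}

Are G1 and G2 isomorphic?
No, not isomorphic

The graphs are NOT isomorphic.

Connected components of G1: 1 component(s) with vertex sets [[0, 1, 2, 3, 4, 5, 6, 7, 8, 9]], sizes [10].
Connected components of G2: 2 component(s) with vertex sets [[5], [0, 1, 2, 3, 4, 6, 7, 8, 9]], sizes [1, 9].
The number of connected components (and the multiset of component sizes) is an isomorphism invariant — an isomorphism maps each component of G1 bijectively onto a component of G2. Since G1 has 1 component(s) and G2 has 2, they cannot be isomorphic.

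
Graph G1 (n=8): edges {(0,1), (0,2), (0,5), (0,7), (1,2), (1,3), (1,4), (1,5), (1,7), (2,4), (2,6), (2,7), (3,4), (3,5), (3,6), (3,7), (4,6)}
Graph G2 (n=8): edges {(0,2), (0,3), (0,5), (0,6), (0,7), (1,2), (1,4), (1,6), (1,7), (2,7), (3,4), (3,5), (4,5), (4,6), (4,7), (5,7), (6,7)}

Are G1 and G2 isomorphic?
Yes, isomorphic

The graphs are isomorphic.
One valid mapping φ: V(G1) → V(G2): 0→1, 1→7, 2→4, 3→0, 4→5, 5→2, 6→3, 7→6

Verify φ preserves adjacency — for each edge of G1, its image is an edge of G2:
  (0,1) → (φ(0),φ(1)) = (1,7) ∈ E(G2) ✓
  (0,2) → (φ(0),φ(2)) = (1,4) ∈ E(G2) ✓
  (0,5) → (φ(0),φ(5)) = (1,2) ∈ E(G2) ✓
  (0,7) → (φ(0),φ(7)) = (1,6) ∈ E(G2) ✓
  (1,2) → (φ(1),φ(2)) = (4,7) ∈ E(G2) ✓
  (1,3) → (φ(1),φ(3)) = (0,7) ∈ E(G2) ✓
  (1,4) → (φ(1),φ(4)) = (5,7) ∈ E(G2) ✓
  (1,5) → (φ(1),φ(5)) = (2,7) ∈ E(G2) ✓
  (1,7) → (φ(1),φ(7)) = (6,7) ∈ E(G2) ✓
  (2,4) → (φ(2),φ(4)) = (4,5) ∈ E(G2) ✓
  (2,6) → (φ(2),φ(6)) = (3,4) ∈ E(G2) ✓
  (2,7) → (φ(2),φ(7)) = (4,6) ∈ E(G2) ✓
  (3,4) → (φ(3),φ(4)) = (0,5) ∈ E(G2) ✓
  (3,5) → (φ(3),φ(5)) = (0,2) ∈ E(G2) ✓
  (3,6) → (φ(3),φ(6)) = (0,3) ∈ E(G2) ✓
  (3,7) → (φ(3),φ(7)) = (0,6) ∈ E(G2) ✓
  (4,6) → (φ(4),φ(6)) = (3,5) ∈ E(G2) ✓
All 17 edges of G1 map to edges of G2, and |E(G1)| = |E(G2)| = 17, so φ is a bijection on edges as well as vertices. Hence G1 ≅ G2.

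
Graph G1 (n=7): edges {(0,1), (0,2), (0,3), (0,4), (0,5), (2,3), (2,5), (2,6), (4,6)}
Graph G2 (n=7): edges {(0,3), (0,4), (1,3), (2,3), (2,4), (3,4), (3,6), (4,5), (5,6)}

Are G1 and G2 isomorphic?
Yes, isomorphic

The graphs are isomorphic.
One valid mapping φ: V(G1) → V(G2): 0→3, 1→1, 2→4, 3→2, 4→6, 5→0, 6→5

Verify φ preserves adjacency — for each edge of G1, its image is an edge of G2:
  (0,1) → (φ(0),φ(1)) = (1,3) ∈ E(G2) ✓
  (0,2) → (φ(0),φ(2)) = (3,4) ∈ E(G2) ✓
  (0,3) → (φ(0),φ(3)) = (2,3) ∈ E(G2) ✓
  (0,4) → (φ(0),φ(4)) = (3,6) ∈ E(G2) ✓
  (0,5) → (φ(0),φ(5)) = (0,3) ∈ E(G2) ✓
  (2,3) → (φ(2),φ(3)) = (2,4) ∈ E(G2) ✓
  (2,5) → (φ(2),φ(5)) = (0,4) ∈ E(G2) ✓
  (2,6) → (φ(2),φ(6)) = (4,5) ∈ E(G2) ✓
  (4,6) → (φ(4),φ(6)) = (5,6) ∈ E(G2) ✓
All 9 edges of G1 map to edges of G2, and |E(G1)| = |E(G2)| = 9, so φ is a bijection on edges as well as vertices. Hence G1 ≅ G2.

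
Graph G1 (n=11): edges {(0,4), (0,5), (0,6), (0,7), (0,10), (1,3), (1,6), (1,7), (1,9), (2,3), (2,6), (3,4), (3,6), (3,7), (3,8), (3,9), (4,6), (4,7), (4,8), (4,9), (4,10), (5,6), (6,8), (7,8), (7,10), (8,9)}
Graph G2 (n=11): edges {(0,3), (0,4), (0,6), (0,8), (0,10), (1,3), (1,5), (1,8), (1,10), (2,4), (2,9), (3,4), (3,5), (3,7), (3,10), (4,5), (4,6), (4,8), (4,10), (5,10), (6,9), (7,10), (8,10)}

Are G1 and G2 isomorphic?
No, not isomorphic

The graphs are NOT isomorphic.

Counting triangles (3-cliques): G1 has 20, G2 has 16.
Triangle count is an isomorphism invariant, so differing triangle counts rule out isomorphism.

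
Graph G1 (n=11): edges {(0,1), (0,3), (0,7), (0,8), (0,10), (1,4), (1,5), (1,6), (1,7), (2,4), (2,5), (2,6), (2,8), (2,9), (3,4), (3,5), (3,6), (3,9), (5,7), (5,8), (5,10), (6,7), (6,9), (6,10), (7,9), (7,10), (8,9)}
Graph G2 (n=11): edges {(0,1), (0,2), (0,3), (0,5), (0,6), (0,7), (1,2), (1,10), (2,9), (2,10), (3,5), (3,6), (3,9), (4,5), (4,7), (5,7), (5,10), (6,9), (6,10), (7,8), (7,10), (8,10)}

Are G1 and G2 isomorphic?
No, not isomorphic

The graphs are NOT isomorphic.

Counting triangles (3-cliques): G1 has 11, G2 has 9.
Triangle count is an isomorphism invariant, so differing triangle counts rule out isomorphism.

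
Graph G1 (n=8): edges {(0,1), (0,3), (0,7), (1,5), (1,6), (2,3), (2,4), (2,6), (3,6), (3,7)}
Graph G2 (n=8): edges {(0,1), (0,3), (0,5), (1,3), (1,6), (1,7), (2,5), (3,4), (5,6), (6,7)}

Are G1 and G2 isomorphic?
Yes, isomorphic

The graphs are isomorphic.
One valid mapping φ: V(G1) → V(G2): 0→6, 1→5, 2→3, 3→1, 4→4, 5→2, 6→0, 7→7

Verify φ preserves adjacency — for each edge of G1, its image is an edge of G2:
  (0,1) → (φ(0),φ(1)) = (5,6) ∈ E(G2) ✓
  (0,3) → (φ(0),φ(3)) = (1,6) ∈ E(G2) ✓
  (0,7) → (φ(0),φ(7)) = (6,7) ∈ E(G2) ✓
  (1,5) → (φ(1),φ(5)) = (2,5) ∈ E(G2) ✓
  (1,6) → (φ(1),φ(6)) = (0,5) ∈ E(G2) ✓
  (2,3) → (φ(2),φ(3)) = (1,3) ∈ E(G2) ✓
  (2,4) → (φ(2),φ(4)) = (3,4) ∈ E(G2) ✓
  (2,6) → (φ(2),φ(6)) = (0,3) ∈ E(G2) ✓
  (3,6) → (φ(3),φ(6)) = (0,1) ∈ E(G2) ✓
  (3,7) → (φ(3),φ(7)) = (1,7) ∈ E(G2) ✓
All 10 edges of G1 map to edges of G2, and |E(G1)| = |E(G2)| = 10, so φ is a bijection on edges as well as vertices. Hence G1 ≅ G2.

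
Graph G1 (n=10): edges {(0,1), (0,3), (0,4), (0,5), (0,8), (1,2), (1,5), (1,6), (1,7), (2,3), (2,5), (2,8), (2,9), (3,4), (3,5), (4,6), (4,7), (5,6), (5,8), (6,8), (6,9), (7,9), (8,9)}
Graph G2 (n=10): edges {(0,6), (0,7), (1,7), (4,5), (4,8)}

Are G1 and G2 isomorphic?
No, not isomorphic

The graphs are NOT isomorphic.

Connected components of G1: 1 component(s) with vertex sets [[0, 1, 2, 3, 4, 5, 6, 7, 8, 9]], sizes [10].
Connected components of G2: 5 component(s) with vertex sets [[2], [3], [9], [4, 5, 8], [0, 1, 6, 7]], sizes [1, 1, 1, 3, 4].
The number of connected components (and the multiset of component sizes) is an isomorphism invariant — an isomorphism maps each component of G1 bijectively onto a component of G2. Since G1 has 1 component(s) and G2 has 5, they cannot be isomorphic.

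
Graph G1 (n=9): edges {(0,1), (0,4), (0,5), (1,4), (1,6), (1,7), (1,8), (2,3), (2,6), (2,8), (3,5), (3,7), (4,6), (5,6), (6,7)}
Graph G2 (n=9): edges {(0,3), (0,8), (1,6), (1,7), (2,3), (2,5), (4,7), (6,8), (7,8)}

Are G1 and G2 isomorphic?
No, not isomorphic

The graphs are NOT isomorphic.

Counting triangles (3-cliques): G1 has 3, G2 has 0.
Triangle count is an isomorphism invariant, so differing triangle counts rule out isomorphism.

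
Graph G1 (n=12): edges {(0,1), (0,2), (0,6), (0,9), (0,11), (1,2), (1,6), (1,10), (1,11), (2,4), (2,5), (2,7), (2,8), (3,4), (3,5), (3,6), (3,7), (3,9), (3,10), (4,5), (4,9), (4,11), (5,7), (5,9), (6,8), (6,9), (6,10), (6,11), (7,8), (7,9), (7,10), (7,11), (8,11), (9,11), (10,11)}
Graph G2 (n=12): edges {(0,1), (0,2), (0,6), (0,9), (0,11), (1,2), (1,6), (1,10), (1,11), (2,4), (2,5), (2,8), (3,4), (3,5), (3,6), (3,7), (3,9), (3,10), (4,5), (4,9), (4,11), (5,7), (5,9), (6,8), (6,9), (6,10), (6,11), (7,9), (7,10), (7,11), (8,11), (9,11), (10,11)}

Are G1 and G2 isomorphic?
No, not isomorphic

The graphs are NOT isomorphic.

Counting edges: G1 has 35 edge(s); G2 has 33 edge(s).
Edge count is an isomorphism invariant (a bijection on vertices induces a bijection on edges), so differing edge counts rule out isomorphism.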